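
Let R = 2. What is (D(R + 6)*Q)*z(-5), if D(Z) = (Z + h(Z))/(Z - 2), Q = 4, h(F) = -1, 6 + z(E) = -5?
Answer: -154/3 ≈ -51.333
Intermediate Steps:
z(E) = -11 (z(E) = -6 - 5 = -11)
D(Z) = (-1 + Z)/(-2 + Z) (D(Z) = (Z - 1)/(Z - 2) = (-1 + Z)/(-2 + Z))
(D(R + 6)*Q)*z(-5) = (((-1 + (2 + 6))/(-2 + (2 + 6)))*4)*(-11) = (((-1 + 8)/(-2 + 8))*4)*(-11) = ((7/6)*4)*(-11) = (14/3)*(-11) = -154/3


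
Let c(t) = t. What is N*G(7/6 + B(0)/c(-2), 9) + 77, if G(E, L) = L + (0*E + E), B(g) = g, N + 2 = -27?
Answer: -1307/6 ≈ -217.83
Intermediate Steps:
N = -29 (N = -2 - 27 = -29)
G(E, L) = E + L (G(E, L) = L + (0 + E) = L + E = E + L)
N*G(7/6 + B(0)/c(-2), 9) + 77 = -29*((7/6 + 0/(-2)) + 9) + 77 = -29*((7*(1/6) + 0*(-1/2)) + 9) + 77 = -29*((7/6 + 0) + 9) + 77 = -29*(7/6 + 9) + 77 = -29*61/6 + 77 = -1769/6 + 77 = -1307/6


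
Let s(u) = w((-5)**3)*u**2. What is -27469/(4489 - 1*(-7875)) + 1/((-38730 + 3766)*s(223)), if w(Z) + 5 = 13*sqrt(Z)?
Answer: -50507289566108339/22733704473967080 + 13*I*sqrt(5)/7354805717880 ≈ -2.2217 + 3.9524e-12*I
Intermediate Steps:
w(Z) = -5 + 13*sqrt(Z)
s(u) = u**2*(-5 + 65*I*sqrt(5)) (s(u) = (-5 + 13*sqrt((-5)**3))*u**2 = (-5 + 13*sqrt(-125))*u**2 = (-5 + 13*(5*I*sqrt(5)))*u**2 = (-5 + 65*I*sqrt(5))*u**2 = u**2*(-5 + 65*I*sqrt(5)))
-27469/(4489 - 1*(-7875)) + 1/((-38730 + 3766)*s(223)) = -27469/(4489 - 1*(-7875)) + 1/((-38730 + 3766)*((223**2*(-5 + 65*I*sqrt(5))))) = -27469/(4489 + 7875) + 1/((-34964)*((49729*(-5 + 65*I*sqrt(5))))) = -27469/12364 - 1/(34964*(-248645 + 3232385*I*sqrt(5)))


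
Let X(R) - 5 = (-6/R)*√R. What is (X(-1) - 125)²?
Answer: 14364 - 1440*I ≈ 14364.0 - 1440.0*I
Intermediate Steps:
X(R) = 5 - 6/√R (X(R) = 5 + (-6/R)*√R = 5 - 6/√R)
(X(-1) - 125)² = ((5 - (-6)*I) - 125)² = ((5 + 6*I) - 125)² = (-120 + 6*I)²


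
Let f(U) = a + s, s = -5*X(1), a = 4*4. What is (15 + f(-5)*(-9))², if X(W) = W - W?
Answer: 16641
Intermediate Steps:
X(W) = 0
a = 16
s = 0 (s = -5*0 = 0)
f(U) = 16 (f(U) = 16 + 0 = 16)
(15 + f(-5)*(-9))² = (15 + 16*(-9))² = (15 - 144)² = (-129)² = 16641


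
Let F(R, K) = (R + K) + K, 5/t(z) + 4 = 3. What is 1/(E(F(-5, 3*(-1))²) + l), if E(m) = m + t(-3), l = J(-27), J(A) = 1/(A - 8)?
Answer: 35/4059 ≈ 0.0086228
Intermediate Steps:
t(z) = -5 (t(z) = 5/(-4 + 3) = 5/(-1) = 5*(-1) = -5)
J(A) = 1/(-8 + A)
F(R, K) = R + 2*K (F(R, K) = (K + R) + K = R + 2*K)
l = -1/35 (l = 1/(-8 - 27) = 1/(-35) = -1/35 ≈ -0.028571)
E(m) = -5 + m (E(m) = m - 5 = -5 + m)
1/(E(F(-5, 3*(-1))²) + l) = 1/((-5 + (-5 + 2*(3*(-1)))²) - 1/35) = 1/((-5 + (-5 + 2*(-3))²) - 1/35) = 1/((-5 + (-5 - 6)²) - 1/35) = 1/((-5 + (-11)²) - 1/35) = 1/((-5 + 121) - 1/35) = 1/(116 - 1/35) = 1/(4059/35) = 35/4059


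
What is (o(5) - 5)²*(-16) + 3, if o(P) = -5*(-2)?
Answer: -397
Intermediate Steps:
o(P) = 10
(o(5) - 5)²*(-16) + 3 = (10 - 5)²*(-16) + 3 = 5²*(-16) + 3 = 25*(-16) + 3 = -400 + 3 = -397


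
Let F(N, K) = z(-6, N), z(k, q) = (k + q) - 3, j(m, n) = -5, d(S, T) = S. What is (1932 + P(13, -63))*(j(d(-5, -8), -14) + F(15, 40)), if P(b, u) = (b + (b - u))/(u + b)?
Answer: 96511/50 ≈ 1930.2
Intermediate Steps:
z(k, q) = -3 + k + q
F(N, K) = -9 + N (F(N, K) = -3 - 6 + N = -9 + N)
P(b, u) = (-u + 2*b)/(b + u)
(1932 + P(13, -63))*(j(d(-5, -8), -14) + F(15, 40)) = (1932 + (-1*(-63) + 2*13)/(13 - 63))*(-5 + (-9 + 15)) = (1932 + (63 + 26)/(-50))*(-5 + 6) = (1932 - 1/50*89)*1 = (1932 - 89/50)*1 = (96511/50)*1 = 96511/50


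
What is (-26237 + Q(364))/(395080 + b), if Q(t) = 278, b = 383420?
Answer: -8653/259500 ≈ -0.033345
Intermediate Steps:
(-26237 + Q(364))/(395080 + b) = (-26237 + 278)/(395080 + 383420) = -25959/778500 = -25959*1/778500 = -8653/259500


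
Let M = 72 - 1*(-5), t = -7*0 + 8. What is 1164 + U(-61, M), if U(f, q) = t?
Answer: 1172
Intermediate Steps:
t = 8 (t = 0 + 8 = 8)
M = 77 (M = 72 + 5 = 77)
U(f, q) = 8
1164 + U(-61, M) = 1164 + 8 = 1172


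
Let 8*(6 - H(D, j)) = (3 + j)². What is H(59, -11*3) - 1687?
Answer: -3587/2 ≈ -1793.5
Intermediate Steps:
H(D, j) = 6 - (3 + j)²/8
H(59, -11*3) - 1687 = (6 - (3 - 11*3)²/8) - 1687 = (6 - (3 - 33)²/8) - 1687 = (6 - ⅛*(-30)²) - 1687 = (6 - ⅛*900) - 1687 = (6 - 225/2) - 1687 = -213/2 - 1687 = -3587/2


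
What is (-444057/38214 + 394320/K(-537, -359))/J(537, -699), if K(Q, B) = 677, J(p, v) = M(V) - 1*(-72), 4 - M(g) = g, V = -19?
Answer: 4922639297/819244470 ≈ 6.0088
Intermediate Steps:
M(g) = 4 - g
J(p, v) = 95 (J(p, v) = (4 - 1*(-19)) - 1*(-72) = (4 + 19) + 72 = 23 + 72 = 95)
(-444057/38214 + 394320/K(-537, -359))/J(537, -699) = (-444057/38214 + 394320/677)/95 = (-444057*1/38214 + 394320*(1/677))*(1/95) = (-148019/12738 + 394320/677)*(1/95) = (4922639297/8623626)*(1/95) = 4922639297/819244470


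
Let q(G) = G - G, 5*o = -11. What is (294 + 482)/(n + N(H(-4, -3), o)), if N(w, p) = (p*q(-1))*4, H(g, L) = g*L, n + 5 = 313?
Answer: 194/77 ≈ 2.5195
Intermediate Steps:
o = -11/5 (o = (1/5)*(-11) = -11/5 ≈ -2.2000)
n = 308 (n = -5 + 313 = 308)
q(G) = 0
H(g, L) = L*g
N(w, p) = 0 (N(w, p) = (p*0)*4 = 0*4 = 0)
(294 + 482)/(n + N(H(-4, -3), o)) = (294 + 482)/(308 + 0) = 776/308 = (1/308)*776 = 194/77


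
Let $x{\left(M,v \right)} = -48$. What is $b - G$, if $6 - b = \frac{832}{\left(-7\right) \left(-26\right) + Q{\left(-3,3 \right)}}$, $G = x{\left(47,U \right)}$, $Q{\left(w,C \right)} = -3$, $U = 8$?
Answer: $\frac{8834}{179} \approx 49.352$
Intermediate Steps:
$G = -48$
$b = \frac{242}{179}$ ($b = 6 - \frac{832}{\left(-7\right) \left(-26\right) - 3} = 6 - \frac{832}{182 - 3} = 6 - \frac{832}{179} = \frac{242}{179} \approx 1.352$)
$b - G = \frac{242}{179} - -48 = \frac{242}{179} + 48 = \frac{8834}{179}$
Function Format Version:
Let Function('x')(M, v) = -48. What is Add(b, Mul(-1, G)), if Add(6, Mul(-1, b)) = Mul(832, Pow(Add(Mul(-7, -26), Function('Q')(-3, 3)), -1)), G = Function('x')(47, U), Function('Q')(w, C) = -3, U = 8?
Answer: Rational(8834, 179) ≈ 49.352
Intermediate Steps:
G = -48
b = Rational(242, 179) (b = Add(6, Mul(-1, Mul(832, Pow(Add(Mul(-7, -26), -3), -1)))) = Add(6, Mul(-1, Mul(832, Pow(Add(182, -3), -1)))) = Add(6, Mul(-1, Mul(832, Pow(179, -1)))) = Add(6, Mul(-1, Mul(832, Rational(1, 179)))) = Add(6, Mul(-1, Rational(832, 179))) = Add(6, Rational(-832, 179)) = Rational(242, 179) ≈ 1.3520)
Add(b, Mul(-1, G)) = Add(Rational(242, 179), Mul(-1, -48)) = Add(Rational(242, 179), 48) = Rational(8834, 179)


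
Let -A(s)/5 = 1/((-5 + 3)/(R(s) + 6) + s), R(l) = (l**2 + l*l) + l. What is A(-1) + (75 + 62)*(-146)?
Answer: -179983/9 ≈ -19998.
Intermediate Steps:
R(l) = l + 2*l**2 (R(l) = (l**2 + l**2) + l = 2*l**2 + l = l + 2*l**2)
A(s) = -5/(s - 2/(6 + s*(1 + 2*s))) (A(s) = -5/((-5 + 3)/(s*(1 + 2*s) + 6) + s) = -5/(-2/(6 + s*(1 + 2*s)) + s) = -5/(s - 2/(6 + s*(1 + 2*s))))
A(-1) + (75 + 62)*(-146) = 5*(-6 - 1*(-1)*(1 + 2*(-1)))/(-2 + 6*(-1) + (-1)**2*(1 + 2*(-1))) + (75 + 62)*(-146) = 5*(-6 - 1*(-1)*(1 - 2))/(-2 - 6 + 1*(1 - 2)) + 137*(-146) = 5*(-6 - 1*(-1)*(-1))/(-2 - 6 + 1*(-1)) - 20002 = 5*(-6 - 1)/(-2 - 6 - 1) - 20002 = 5*(-7)/(-9) - 20002 = 5*(-1/9)*(-7) - 20002 = 35/9 - 20002 = -179983/9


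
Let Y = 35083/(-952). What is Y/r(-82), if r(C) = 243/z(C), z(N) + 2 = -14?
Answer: 70166/28917 ≈ 2.4265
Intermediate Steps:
z(N) = -16 (z(N) = -2 - 14 = -16)
r(C) = -243/16 (r(C) = 243/(-16) = 243*(-1/16) = -243/16)
Y = -35083/952 (Y = 35083*(-1/952) = -35083/952 ≈ -36.852)
Y/r(-82) = -35083/(952*(-243/16)) = -35083/952*(-16/243) = 70166/28917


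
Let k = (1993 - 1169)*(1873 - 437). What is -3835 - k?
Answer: -1187099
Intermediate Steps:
k = 1183264 (k = 824*1436 = 1183264)
-3835 - k = -3835 - 1*1183264 = -3835 - 1183264 = -1187099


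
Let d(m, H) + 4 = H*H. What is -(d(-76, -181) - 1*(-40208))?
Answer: -72965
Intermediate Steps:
d(m, H) = -4 + H² (d(m, H) = -4 + H*H = -4 + H²)
-(d(-76, -181) - 1*(-40208)) = -((-4 + (-181)²) - 1*(-40208)) = -((-4 + 32761) + 40208) = -(32757 + 40208) = -1*72965 = -72965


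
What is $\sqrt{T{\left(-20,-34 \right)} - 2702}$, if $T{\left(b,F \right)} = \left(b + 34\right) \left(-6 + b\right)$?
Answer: $i \sqrt{3066} \approx 55.371 i$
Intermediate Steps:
$T{\left(b,F \right)} = \left(-6 + b\right) \left(34 + b\right)$ ($T{\left(b,F \right)} = \left(34 + b\right) \left(-6 + b\right) = \left(-6 + b\right) \left(34 + b\right)$)
$\sqrt{T{\left(-20,-34 \right)} - 2702} = \sqrt{\left(-204 + \left(-20\right)^{2} + 28 \left(-20\right)\right) - 2702} = \sqrt{\left(-204 + 400 - 560\right) - 2702} = \sqrt{-364 - 2702} = \sqrt{-3066} = i \sqrt{3066}$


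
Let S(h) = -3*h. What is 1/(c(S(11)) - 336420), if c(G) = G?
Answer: -1/336453 ≈ -2.9722e-6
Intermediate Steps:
1/(c(S(11)) - 336420) = 1/(-3*11 - 336420) = 1/(-33 - 336420) = 1/(-336453) = -1/336453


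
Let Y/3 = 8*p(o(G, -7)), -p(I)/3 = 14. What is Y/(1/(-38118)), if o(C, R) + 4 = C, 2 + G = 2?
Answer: 38422944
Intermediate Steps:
G = 0 (G = -2 + 2 = 0)
o(C, R) = -4 + C
p(I) = -42 (p(I) = -3*14 = -42)
Y = -1008 (Y = 3*(8*(-42)) = 3*(-336) = -1008)
Y/(1/(-38118)) = -1008/(1/(-38118)) = -1008/(-1/38118) = -1008*(-38118) = 38422944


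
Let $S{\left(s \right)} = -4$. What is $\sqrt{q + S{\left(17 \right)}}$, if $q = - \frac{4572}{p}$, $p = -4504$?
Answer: $\frac{i \sqrt{3784486}}{1126} \approx 1.7277 i$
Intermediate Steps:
$q = \frac{1143}{1126}$ ($q = - \frac{4572}{-4504} = \left(-4572\right) \left(- \frac{1}{4504}\right) = \frac{1143}{1126} \approx 1.0151$)
$\sqrt{q + S{\left(17 \right)}} = \sqrt{\frac{1143}{1126} - 4} = \sqrt{- \frac{3361}{1126}} = \frac{i \sqrt{3784486}}{1126}$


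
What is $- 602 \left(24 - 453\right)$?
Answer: $258258$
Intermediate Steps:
$- 602 \left(24 - 453\right) = \left(-602\right) \left(-429\right) = 258258$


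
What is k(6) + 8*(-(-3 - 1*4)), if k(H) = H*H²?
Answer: 272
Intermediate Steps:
k(H) = H³
k(6) + 8*(-(-3 - 1*4)) = 6³ + 8*(-(-3 - 1*4)) = 216 + 8*(-(-3 - 4)) = 216 + 8*(-1*(-7)) = 216 + 8*7 = 216 + 56 = 272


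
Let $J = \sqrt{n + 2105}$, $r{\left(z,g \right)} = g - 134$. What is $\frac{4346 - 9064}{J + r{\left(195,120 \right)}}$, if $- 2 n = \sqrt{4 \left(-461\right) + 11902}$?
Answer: $- \frac{4718}{-14 + \sqrt{2105 - \frac{\sqrt{10058}}{2}}} \approx -150.59$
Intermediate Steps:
$r{\left(z,g \right)} = -134 + g$
$n = - \frac{\sqrt{10058}}{2}$ ($n = - \frac{\sqrt{4 \left(-461\right) + 11902}}{2} = - \frac{\sqrt{-1844 + 11902}}{2} = - \frac{\sqrt{10058}}{2} \approx -50.145$)
$J = \sqrt{2105 - \frac{\sqrt{10058}}{2}}$ ($J = \sqrt{- \frac{\sqrt{10058}}{2} + 2105} = \sqrt{2105 - \frac{\sqrt{10058}}{2}} \approx 45.331$)
$\frac{4346 - 9064}{J + r{\left(195,120 \right)}} = \frac{4346 - 9064}{\frac{\sqrt{8420 - 2 \sqrt{10058}}}{2} + \left(-134 + 120\right)} = - \frac{4718}{\frac{\sqrt{8420 - 2 \sqrt{10058}}}{2} - 14} = - \frac{4718}{-14 + \frac{\sqrt{8420 - 2 \sqrt{10058}}}{2}}$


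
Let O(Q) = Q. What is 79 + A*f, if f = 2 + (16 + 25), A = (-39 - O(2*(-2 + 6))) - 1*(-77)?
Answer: 1369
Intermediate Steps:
A = 30 (A = (-39 - 2*(-2 + 6)) - 1*(-77) = (-39 - 2*4) + 77 = (-39 - 1*8) + 77 = (-39 - 8) + 77 = -47 + 77 = 30)
f = 43 (f = 2 + 41 = 43)
79 + A*f = 79 + 30*43 = 79 + 1290 = 1369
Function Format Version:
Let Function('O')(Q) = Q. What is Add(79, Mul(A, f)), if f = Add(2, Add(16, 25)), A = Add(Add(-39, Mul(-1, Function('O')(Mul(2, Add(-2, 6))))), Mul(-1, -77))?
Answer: 1369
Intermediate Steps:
A = 30 (A = Add(Add(-39, Mul(-1, Mul(2, Add(-2, 6)))), Mul(-1, -77)) = Add(Add(-39, Mul(-1, Mul(2, 4))), 77) = Add(Add(-39, Mul(-1, 8)), 77) = Add(Add(-39, -8), 77) = Add(-47, 77) = 30)
f = 43 (f = Add(2, 41) = 43)
Add(79, Mul(A, f)) = Add(79, Mul(30, 43)) = Add(79, 1290) = 1369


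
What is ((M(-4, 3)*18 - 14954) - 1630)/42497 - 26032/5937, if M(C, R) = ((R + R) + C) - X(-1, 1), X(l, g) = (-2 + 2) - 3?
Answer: -1204206782/252304689 ≈ -4.7728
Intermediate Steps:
X(l, g) = -3 (X(l, g) = 0 - 3 = -3)
M(C, R) = 3 + C + 2*R (M(C, R) = ((R + R) + C) - 1*(-3) = (2*R + C) + 3 = (C + 2*R) + 3 = 3 + C + 2*R)
((M(-4, 3)*18 - 14954) - 1630)/42497 - 26032/5937 = (((3 - 4 + 2*3)*18 - 14954) - 1630)/42497 - 26032/5937 = (((3 - 4 + 6)*18 - 14954) - 1630)*(1/42497) - 26032*1/5937 = ((5*18 - 14954) - 1630)*(1/42497) - 26032/5937 = ((90 - 14954) - 1630)*(1/42497) - 26032/5937 = (-14864 - 1630)*(1/42497) - 26032/5937 = -16494*1/42497 - 26032/5937 = -16494/42497 - 26032/5937 = -1204206782/252304689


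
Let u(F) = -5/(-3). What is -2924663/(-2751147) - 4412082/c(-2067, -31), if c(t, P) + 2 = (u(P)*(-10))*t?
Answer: -859824097645/6769393704 ≈ -127.02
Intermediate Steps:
u(F) = 5/3 (u(F) = -5*(-⅓) = 5/3)
c(t, P) = -2 - 50*t/3 (c(t, P) = -2 + ((5/3)*(-10))*t = -2 - 50*t/3)
-2924663/(-2751147) - 4412082/c(-2067, -31) = -2924663/(-2751147) - 4412082/(-2 - 50/3*(-2067)) = -2924663*(-1/2751147) - 4412082/(-2 + 34450) = 417809/393021 - 4412082/34448 = 417809/393021 - 4412082*1/34448 = 417809/393021 - 2206041/17224 = -859824097645/6769393704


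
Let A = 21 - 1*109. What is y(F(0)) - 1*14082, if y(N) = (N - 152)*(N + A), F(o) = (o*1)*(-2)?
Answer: -706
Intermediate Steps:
A = -88 (A = 21 - 109 = -88)
F(o) = -2*o (F(o) = o*(-2) = -2*o)
y(N) = (-152 + N)*(-88 + N) (y(N) = (N - 152)*(N - 88) = (-152 + N)*(-88 + N))
y(F(0)) - 1*14082 = (13376 + (-2*0)**2 - (-480)*0) - 1*14082 = (13376 + 0**2 - 240*0) - 14082 = (13376 + 0 + 0) - 14082 = 13376 - 14082 = -706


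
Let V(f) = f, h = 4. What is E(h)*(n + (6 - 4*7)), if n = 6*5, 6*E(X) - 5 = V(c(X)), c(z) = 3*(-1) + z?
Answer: 8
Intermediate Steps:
c(z) = -3 + z
E(X) = ⅓ + X/6 (E(X) = ⅚ + (-3 + X)/6 = ⅚ + (-½ + X/6) = ⅓ + X/6)
n = 30
E(h)*(n + (6 - 4*7)) = (⅓ + (⅙)*4)*(30 + (6 - 4*7)) = (⅓ + ⅔)*(30 + (6 - 28)) = 1*(30 - 22) = 1*8 = 8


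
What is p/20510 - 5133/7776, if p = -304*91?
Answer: -7628407/3797280 ≈ -2.0089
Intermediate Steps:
p = -27664
p/20510 - 5133/7776 = -27664/20510 - 5133/7776 = -27664*1/20510 - 5133*1/7776 = -1976/1465 - 1711/2592 = -7628407/3797280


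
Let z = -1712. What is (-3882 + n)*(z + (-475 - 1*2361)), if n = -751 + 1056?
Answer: 16268196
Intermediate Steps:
n = 305
(-3882 + n)*(z + (-475 - 1*2361)) = (-3882 + 305)*(-1712 + (-475 - 1*2361)) = -3577*(-1712 + (-475 - 2361)) = -3577*(-1712 - 2836) = -3577*(-4548) = 16268196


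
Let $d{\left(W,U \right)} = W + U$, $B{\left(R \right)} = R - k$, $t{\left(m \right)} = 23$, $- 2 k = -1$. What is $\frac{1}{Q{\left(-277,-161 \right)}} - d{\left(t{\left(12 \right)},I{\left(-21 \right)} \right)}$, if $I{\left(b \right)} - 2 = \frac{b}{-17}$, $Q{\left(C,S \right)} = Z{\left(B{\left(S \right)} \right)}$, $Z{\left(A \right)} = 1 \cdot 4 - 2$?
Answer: $- \frac{875}{34} \approx -25.735$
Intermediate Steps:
$k = \frac{1}{2}$ ($k = \left(- \frac{1}{2}\right) \left(-1\right) = \frac{1}{2} \approx 0.5$)
$B{\left(R \right)} = - \frac{1}{2} + R$ ($B{\left(R \right)} = R - \frac{1}{2} = - \frac{1}{2} + R$)
$Z{\left(A \right)} = 2$ ($Z{\left(A \right)} = 4 - 2 = 2$)
$Q{\left(C,S \right)} = 2$
$I{\left(b \right)} = 2 - \frac{b}{17}$ ($I{\left(b \right)} = 2 + \frac{b}{-17} = 2 + b \left(- \frac{1}{17}\right) = 2 - \frac{b}{17}$)
$d{\left(W,U \right)} = U + W$
$\frac{1}{Q{\left(-277,-161 \right)}} - d{\left(t{\left(12 \right)},I{\left(-21 \right)} \right)} = \frac{1}{2} - \left(\left(2 - - \frac{21}{17}\right) + 23\right) = \frac{1}{2} - \left(\left(2 + \frac{21}{17}\right) + 23\right) = \frac{1}{2} - \left(\frac{55}{17} + 23\right) = \frac{1}{2} - \frac{446}{17} = - \frac{875}{34}$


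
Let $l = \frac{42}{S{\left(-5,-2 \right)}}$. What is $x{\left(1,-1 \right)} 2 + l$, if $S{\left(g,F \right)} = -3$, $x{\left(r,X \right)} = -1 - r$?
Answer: $-18$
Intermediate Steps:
$l = -14$ ($l = \frac{42}{-3} = 42 \left(- \frac{1}{3}\right) = -14$)
$x{\left(1,-1 \right)} 2 + l = \left(-1 - 1\right) 2 - 14 = \left(-2\right) 2 - 14 = -4 - 14 = -18$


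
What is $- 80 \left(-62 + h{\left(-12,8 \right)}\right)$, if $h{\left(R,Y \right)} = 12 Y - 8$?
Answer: $-2080$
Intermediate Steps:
$h{\left(R,Y \right)} = -8 + 12 Y$
$- 80 \left(-62 + h{\left(-12,8 \right)}\right) = - 80 \left(-62 + \left(-8 + 12 \cdot 8\right)\right) = - 80 \left(-62 + \left(-8 + 96\right)\right) = - 80 \left(-62 + 88\right) = \left(-80\right) 26 = -2080$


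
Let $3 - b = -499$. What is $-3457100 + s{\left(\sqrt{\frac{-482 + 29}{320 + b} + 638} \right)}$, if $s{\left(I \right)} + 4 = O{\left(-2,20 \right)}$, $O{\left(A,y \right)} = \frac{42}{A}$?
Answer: $-3457125$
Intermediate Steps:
$b = 502$ ($b = 3 - -499 = 3 + 499 = 502$)
$s{\left(I \right)} = -25$ ($s{\left(I \right)} = -4 + \frac{42}{-2} = -4 + 42 \left(- \frac{1}{2}\right) = -4 - 21 = -25$)
$-3457100 + s{\left(\sqrt{\frac{-482 + 29}{320 + b} + 638} \right)} = -3457100 - 25 = -3457125$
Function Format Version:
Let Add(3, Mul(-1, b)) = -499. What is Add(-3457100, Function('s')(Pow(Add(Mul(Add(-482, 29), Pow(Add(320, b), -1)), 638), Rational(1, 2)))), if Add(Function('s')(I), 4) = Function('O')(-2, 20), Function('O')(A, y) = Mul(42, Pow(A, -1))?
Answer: -3457125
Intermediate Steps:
b = 502 (b = Add(3, Mul(-1, -499)) = Add(3, 499) = 502)
Function('s')(I) = -25 (Function('s')(I) = Add(-4, Mul(42, Pow(-2, -1))) = Add(-4, Mul(42, Rational(-1, 2))) = Add(-4, -21) = -25)
Add(-3457100, Function('s')(Pow(Add(Mul(Add(-482, 29), Pow(Add(320, b), -1)), 638), Rational(1, 2)))) = Add(-3457100, -25) = -3457125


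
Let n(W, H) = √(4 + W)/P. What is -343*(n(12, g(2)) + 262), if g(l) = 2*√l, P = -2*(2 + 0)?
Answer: -89523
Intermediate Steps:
P = -4 (P = -2*2 = -4)
n(W, H) = -√(4 + W)/4 (n(W, H) = √(4 + W)/(-4) = √(4 + W)*(-¼) = -√(4 + W)/4)
-343*(n(12, g(2)) + 262) = -343*(-√(4 + 12)/4 + 262) = -343*(-√16/4 + 262) = -343*(-¼*4 + 262) = -343*(-1 + 262) = -343*261 = -89523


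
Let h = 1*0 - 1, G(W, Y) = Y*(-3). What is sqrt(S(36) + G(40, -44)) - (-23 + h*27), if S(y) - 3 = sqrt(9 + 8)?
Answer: 50 + sqrt(135 + sqrt(17)) ≈ 61.795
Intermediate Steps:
S(y) = 3 + sqrt(17) (S(y) = 3 + sqrt(9 + 8) = 3 + sqrt(17))
G(W, Y) = -3*Y
h = -1 (h = 0 - 1 = -1)
sqrt(S(36) + G(40, -44)) - (-23 + h*27) = sqrt((3 + sqrt(17)) - 3*(-44)) - (-23 - 1*27) = sqrt((3 + sqrt(17)) + 132) - (-23 - 27) = sqrt(135 + sqrt(17)) - 1*(-50) = sqrt(135 + sqrt(17)) + 50 = 50 + sqrt(135 + sqrt(17))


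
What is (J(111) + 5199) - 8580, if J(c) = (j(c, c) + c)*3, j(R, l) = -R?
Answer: -3381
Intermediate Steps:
J(c) = 0 (J(c) = (-c + c)*3 = 0*3 = 0)
(J(111) + 5199) - 8580 = (0 + 5199) - 8580 = 5199 - 8580 = -3381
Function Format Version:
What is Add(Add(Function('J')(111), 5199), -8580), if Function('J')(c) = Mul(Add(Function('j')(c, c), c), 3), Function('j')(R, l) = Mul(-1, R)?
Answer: -3381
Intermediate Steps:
Function('J')(c) = 0 (Function('J')(c) = Mul(Add(Mul(-1, c), c), 3) = Mul(0, 3) = 0)
Add(Add(Function('J')(111), 5199), -8580) = Add(Add(0, 5199), -8580) = Add(5199, -8580) = -3381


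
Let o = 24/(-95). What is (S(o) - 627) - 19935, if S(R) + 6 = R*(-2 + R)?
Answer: -185621064/9025 ≈ -20567.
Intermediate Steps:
o = -24/95 (o = 24*(-1/95) = -24/95 ≈ -0.25263)
S(R) = -6 + R*(-2 + R)
(S(o) - 627) - 19935 = ((-6 + (-24/95)² - 2*(-24/95)) - 627) - 19935 = ((-6 + 576/9025 + 48/95) - 627) - 19935 = (-49014/9025 - 627) - 19935 = -5707689/9025 - 19935 = -185621064/9025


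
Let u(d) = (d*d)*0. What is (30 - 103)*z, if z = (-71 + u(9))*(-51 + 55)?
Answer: 20732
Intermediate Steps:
u(d) = 0 (u(d) = d²*0 = 0)
z = -284 (z = (-71 + 0)*(-51 + 55) = -71*4 = -284)
(30 - 103)*z = (30 - 103)*(-284) = -73*(-284) = 20732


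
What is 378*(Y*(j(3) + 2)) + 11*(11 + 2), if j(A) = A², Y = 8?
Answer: 33407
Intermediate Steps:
378*(Y*(j(3) + 2)) + 11*(11 + 2) = 378*(8*(3² + 2)) + 11*(11 + 2) = 378*(8*(9 + 2)) + 11*13 = 378*(8*11) + 143 = 378*88 + 143 = 33264 + 143 = 33407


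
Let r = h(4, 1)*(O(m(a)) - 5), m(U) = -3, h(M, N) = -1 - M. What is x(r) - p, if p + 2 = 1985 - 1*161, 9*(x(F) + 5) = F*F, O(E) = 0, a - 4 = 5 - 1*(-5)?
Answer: -15818/9 ≈ -1757.6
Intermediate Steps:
a = 14 (a = 4 + (5 - 1*(-5)) = 4 + (5 + 5) = 4 + 10 = 14)
r = 25 (r = (-1 - 1*4)*(0 - 5) = (-1 - 4)*(-5) = -5*(-5) = 25)
x(F) = -5 + F²/9 (x(F) = -5 + (F*F)/9 = -5 + F²/9)
p = 1822 (p = -2 + (1985 - 1*161) = -2 + (1985 - 161) = -2 + 1824 = 1822)
x(r) - p = (-5 + (⅑)*25²) - 1*1822 = (-5 + (⅑)*625) - 1822 = (-5 + 625/9) - 1822 = 580/9 - 1822 = -15818/9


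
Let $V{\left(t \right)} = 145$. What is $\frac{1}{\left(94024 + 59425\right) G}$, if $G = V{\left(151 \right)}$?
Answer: $\frac{1}{22250105} \approx 4.4944 \cdot 10^{-8}$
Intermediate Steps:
$G = 145$
$\frac{1}{\left(94024 + 59425\right) G} = \frac{1}{\left(94024 + 59425\right) 145} = \frac{1}{153449} \cdot \frac{1}{145} = \frac{1}{22250105}$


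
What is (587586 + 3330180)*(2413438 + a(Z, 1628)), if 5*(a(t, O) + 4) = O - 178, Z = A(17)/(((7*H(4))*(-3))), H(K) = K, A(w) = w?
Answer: 9456405820584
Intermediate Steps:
Z = -17/84 (Z = 17/(((7*4)*(-3))) = 17/((28*(-3))) = 17/(-84) = 17*(-1/84) = -17/84 ≈ -0.20238)
a(t, O) = -198/5 + O/5 (a(t, O) = -4 + (O - 178)/5 = -4 + (-178 + O)/5 = -4 + (-178/5 + O/5) = -198/5 + O/5)
(587586 + 3330180)*(2413438 + a(Z, 1628)) = (587586 + 3330180)*(2413438 + (-198/5 + (⅕)*1628)) = 3917766*(2413438 + (-198/5 + 1628/5)) = 3917766*(2413438 + 286) = 3917766*2413724 = 9456405820584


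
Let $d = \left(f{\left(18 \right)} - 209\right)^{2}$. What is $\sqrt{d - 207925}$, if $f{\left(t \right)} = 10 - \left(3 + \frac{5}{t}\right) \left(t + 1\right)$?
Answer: $\frac{7 i \sqrt{923459}}{18} \approx 373.71 i$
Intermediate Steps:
$f{\left(t \right)} = 10 - \left(1 + t\right) \left(3 + \frac{5}{t}\right)$ ($f{\left(t \right)} = 10 - \left(3 + \frac{5}{t}\right) \left(1 + t\right) = 10 - \left(1 + t\right) \left(3 + \frac{5}{t}\right)$)
$d = \frac{22118209}{324}$ ($d = \left(\left(2 - \frac{5}{18} - 54\right) - 209\right)^{2} = \left(- \frac{941}{18} - 209\right)^{2} = \left(- \frac{4703}{18}\right)^{2} = \frac{22118209}{324} \approx 68266.0$)
$\sqrt{d - 207925} = \sqrt{\frac{22118209}{324} - 207925} = \sqrt{- \frac{45249491}{324}} = \frac{7 i \sqrt{923459}}{18}$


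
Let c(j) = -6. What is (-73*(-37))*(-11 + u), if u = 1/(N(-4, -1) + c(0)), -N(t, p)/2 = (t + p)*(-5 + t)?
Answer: -2854957/96 ≈ -29739.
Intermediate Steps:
N(t, p) = -2*(-5 + t)*(p + t) (N(t, p) = -2*(t + p)*(-5 + t) = -2*(p + t)*(-5 + t) = -2*(-5 + t)*(p + t))
u = -1/96 (u = 1/((-2*(-4)**2 + 10*(-1) + 10*(-4) - 2*(-1)*(-4)) - 6) = 1/((-2*16 - 10 - 40 - 8) - 6) = 1/((-32 - 10 - 40 - 8) - 6) = 1/(-90 - 6) = 1/(-96) = -1/96 ≈ -0.010417)
(-73*(-37))*(-11 + u) = (-73*(-37))*(-11 - 1/96) = 2701*(-1057/96) = -2854957/96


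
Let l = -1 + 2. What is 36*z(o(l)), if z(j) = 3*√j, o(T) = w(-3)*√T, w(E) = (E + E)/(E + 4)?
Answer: 108*I*√6 ≈ 264.54*I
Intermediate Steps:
l = 1
w(E) = 2*E/(4 + E) (w(E) = (2*E)/(4 + E) = 2*E/(4 + E))
o(T) = -6*√T (o(T) = (2*(-3)/(4 - 3))*√T = (2*(-3)/1)*√T = (2*(-3)*1)*√T = -6*√T)
36*z(o(l)) = 36*(3*√(-6*√1)) = 36*(3*√(-6*1)) = 36*(3*√(-6)) = 36*(3*(I*√6)) = 36*(3*I*√6) = 108*I*√6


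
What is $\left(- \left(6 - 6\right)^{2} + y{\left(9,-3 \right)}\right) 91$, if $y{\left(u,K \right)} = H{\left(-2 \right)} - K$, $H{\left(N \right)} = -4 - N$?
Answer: $91$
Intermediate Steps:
$y{\left(u,K \right)} = -2 - K$ ($y{\left(u,K \right)} = \left(-4 - -2\right) - K = \left(-4 + 2\right) - K = -2 - K$)
$\left(- \left(6 - 6\right)^{2} + y{\left(9,-3 \right)}\right) 91 = \left(- \left(6 - 6\right)^{2} - -1\right) 91 = \left(- 0^{2} + \left(-2 + 3\right)\right) 91 = \left(\left(-1\right) 0 + 1\right) 91 = \left(0 + 1\right) 91 = 1 \cdot 91 = 91$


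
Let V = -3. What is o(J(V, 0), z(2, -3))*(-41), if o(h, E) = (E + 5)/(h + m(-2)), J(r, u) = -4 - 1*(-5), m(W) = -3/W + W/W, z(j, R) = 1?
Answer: -492/7 ≈ -70.286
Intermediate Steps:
m(W) = 1 - 3/W (m(W) = -3/W + 1 = 1 - 3/W)
J(r, u) = 1 (J(r, u) = -4 + 5 = 1)
o(h, E) = (5 + E)/(5/2 + h) (o(h, E) = (E + 5)/(h + (-3 - 2)/(-2)) = (5 + E)/(h - 1/2*(-5)) = (5 + E)/(h + 5/2) = (5 + E)/(5/2 + h))
o(J(V, 0), z(2, -3))*(-41) = (2*(5 + 1)/(5 + 2*1))*(-41) = (2*6/(5 + 2))*(-41) = (2*6/7)*(-41) = (2*(1/7)*6)*(-41) = (12/7)*(-41) = -492/7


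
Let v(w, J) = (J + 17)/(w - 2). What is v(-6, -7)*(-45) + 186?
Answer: 969/4 ≈ 242.25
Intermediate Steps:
v(w, J) = (17 + J)/(-2 + w)
v(-6, -7)*(-45) + 186 = ((17 - 7)/(-2 - 6))*(-45) + 186 = (10/(-8))*(-45) + 186 = -⅛*10*(-45) + 186 = -5/4*(-45) + 186 = 225/4 + 186 = 969/4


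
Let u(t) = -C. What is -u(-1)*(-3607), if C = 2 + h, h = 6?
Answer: -28856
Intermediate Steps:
C = 8 (C = 2 + 6 = 8)
u(t) = -8 (u(t) = -1*8 = -8)
-u(-1)*(-3607) = -(-8)*(-3607) = -1*28856 = -28856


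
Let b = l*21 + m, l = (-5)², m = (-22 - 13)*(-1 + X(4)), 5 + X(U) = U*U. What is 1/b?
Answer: 1/175 ≈ 0.0057143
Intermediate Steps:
X(U) = -5 + U² (X(U) = -5 + U*U = -5 + U²)
m = -350 (m = (-22 - 13)*(-1 + (-5 + 4²)) = -35*(-1 + (-5 + 16)) = -35*(-1 + 11) = -35*10 = -350)
l = 25
b = 175 (b = 25*21 - 350 = 525 - 350 = 175)
1/b = 1/175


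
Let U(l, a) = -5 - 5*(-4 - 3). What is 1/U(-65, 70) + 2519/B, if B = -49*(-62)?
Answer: 19652/22785 ≈ 0.86250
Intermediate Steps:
U(l, a) = 30 (U(l, a) = -5 - 5*(-7) = -5 + 35 = 30)
B = 3038
1/U(-65, 70) + 2519/B = 1/30 + 2519/3038 = 19652/22785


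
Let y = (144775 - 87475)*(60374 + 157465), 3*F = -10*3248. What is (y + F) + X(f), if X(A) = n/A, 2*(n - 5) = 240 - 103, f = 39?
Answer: 973608782267/78 ≈ 1.2482e+10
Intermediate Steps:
F = -32480/3 (F = (-10*3248)/3 = (1/3)*(-32480) = -32480/3 ≈ -10827.)
n = 147/2 (n = 5 + (240 - 103)/2 = 5 + (1/2)*137 = 5 + 137/2 = 147/2 ≈ 73.500)
X(A) = 147/(2*A)
y = 12482174700 (y = 57300*217839 = 12482174700)
(y + F) + X(f) = (12482174700 - 32480/3) + (147/2)/39 = 37446491620/3 + (147/2)*(1/39) = 37446491620/3 + 49/26 = 973608782267/78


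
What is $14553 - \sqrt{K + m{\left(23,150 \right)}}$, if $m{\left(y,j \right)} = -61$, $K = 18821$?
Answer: $14553 - 2 \sqrt{4690} \approx 14416.0$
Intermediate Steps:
$14553 - \sqrt{K + m{\left(23,150 \right)}} = 14553 - \sqrt{18821 - 61} = 14553 - \sqrt{18760} = 14553 - 2 \sqrt{4690}$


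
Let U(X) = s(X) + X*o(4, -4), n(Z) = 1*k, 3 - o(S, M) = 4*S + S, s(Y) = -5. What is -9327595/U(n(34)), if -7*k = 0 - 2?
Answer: 65293165/69 ≈ 9.4628e+5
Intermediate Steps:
k = 2/7 (k = -(0 - 2)/7 = -⅐*(-2) = 2/7 ≈ 0.28571)
o(S, M) = 3 - 5*S (o(S, M) = 3 - (4*S + S) = 3 - 5*S)
n(Z) = 2/7 (n(Z) = 1*(2/7) = 2/7)
U(X) = -5 - 17*X (U(X) = -5 + X*(3 - 5*4) = -5 + X*(3 - 20) = -5 + X*(-17) = -5 - 17*X)
-9327595/U(n(34)) = -9327595/(-5 - 17*2/7) = -9327595/(-5 - 34/7) = -9327595/(-69/7) = -9327595*(-7/69) = 65293165/69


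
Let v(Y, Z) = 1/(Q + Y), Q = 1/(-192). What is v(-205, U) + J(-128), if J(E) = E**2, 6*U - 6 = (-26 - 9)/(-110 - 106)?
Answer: 644890432/39361 ≈ 16384.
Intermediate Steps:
U = 1331/1296 (U = 1 + ((-26 - 9)/(-110 - 106))/6 = 1 + (-35/(-216))/6 = 1 + (-35*(-1/216))/6 = 1 + (1/6)*(35/216) = 1 + 35/1296 = 1331/1296 ≈ 1.0270)
Q = -1/192 ≈ -0.0052083
v(Y, Z) = 1/(-1/192 + Y)
v(-205, U) + J(-128) = 192/(-1 + 192*(-205)) + (-128)**2 = 192/(-1 - 39360) + 16384 = 192/(-39361) + 16384 = 192*(-1/39361) + 16384 = -192/39361 + 16384 = 644890432/39361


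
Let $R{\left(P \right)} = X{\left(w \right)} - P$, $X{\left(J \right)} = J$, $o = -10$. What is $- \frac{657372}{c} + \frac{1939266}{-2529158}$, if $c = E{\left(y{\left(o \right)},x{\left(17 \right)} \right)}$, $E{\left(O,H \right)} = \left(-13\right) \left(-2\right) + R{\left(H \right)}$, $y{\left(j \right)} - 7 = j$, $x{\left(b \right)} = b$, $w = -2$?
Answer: $- \frac{831305613819}{8852053} \approx -93911.0$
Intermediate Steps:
$y{\left(j \right)} = 7 + j$
$R{\left(P \right)} = -2 - P$
$E{\left(O,H \right)} = 24 - H$ ($E{\left(O,H \right)} = \left(-13\right) \left(-2\right) - \left(2 + H\right) = 26 - \left(2 + H\right) = 24 - H$)
$c = 7$ ($c = 24 - 17 = 7$)
$- \frac{657372}{c} + \frac{1939266}{-2529158} = - \frac{657372}{7} + \frac{1939266}{-2529158} = \left(-657372\right) \frac{1}{7} + 1939266 \left(- \frac{1}{2529158}\right) = - \frac{657372}{7} - \frac{969633}{1264579} = - \frac{831305613819}{8852053}$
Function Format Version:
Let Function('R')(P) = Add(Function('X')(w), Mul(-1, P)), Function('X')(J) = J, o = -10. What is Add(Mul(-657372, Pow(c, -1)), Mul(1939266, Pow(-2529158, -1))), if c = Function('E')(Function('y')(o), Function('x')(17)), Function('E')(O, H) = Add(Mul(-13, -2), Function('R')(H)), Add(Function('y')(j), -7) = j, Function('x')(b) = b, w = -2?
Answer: Rational(-831305613819, 8852053) ≈ -93911.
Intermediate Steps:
Function('y')(j) = Add(7, j)
Function('R')(P) = Add(-2, Mul(-1, P))
Function('E')(O, H) = Add(24, Mul(-1, H)) (Function('E')(O, H) = Add(Mul(-13, -2), Add(-2, Mul(-1, H))) = Add(26, Add(-2, Mul(-1, H))) = Add(24, Mul(-1, H)))
c = 7 (c = Add(24, Mul(-1, 17)) = Add(24, -17) = 7)
Add(Mul(-657372, Pow(c, -1)), Mul(1939266, Pow(-2529158, -1))) = Add(Mul(-657372, Pow(7, -1)), Mul(1939266, Pow(-2529158, -1))) = Add(Mul(-657372, Rational(1, 7)), Mul(1939266, Rational(-1, 2529158))) = Add(Rational(-657372, 7), Rational(-969633, 1264579)) = Rational(-831305613819, 8852053)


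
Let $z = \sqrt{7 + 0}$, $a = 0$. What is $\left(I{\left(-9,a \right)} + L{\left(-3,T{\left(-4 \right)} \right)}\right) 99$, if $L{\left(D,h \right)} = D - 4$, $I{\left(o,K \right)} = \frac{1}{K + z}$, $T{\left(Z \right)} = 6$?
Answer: $-693 + \frac{99 \sqrt{7}}{7} \approx -655.58$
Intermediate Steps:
$z = \sqrt{7} \approx 2.6458$
$I{\left(o,K \right)} = \frac{1}{K + \sqrt{7}}$
$L{\left(D,h \right)} = -4 + D$ ($L{\left(D,h \right)} = D - 4 = -4 + D$)
$\left(I{\left(-9,a \right)} + L{\left(-3,T{\left(-4 \right)} \right)}\right) 99 = \left(\frac{1}{0 + \sqrt{7}} - 7\right) 99 = \left(\frac{1}{\sqrt{7}} - 7\right) 99 = \left(\frac{\sqrt{7}}{7} - 7\right) 99 = \left(-7 + \frac{\sqrt{7}}{7}\right) 99 = -693 + \frac{99 \sqrt{7}}{7}$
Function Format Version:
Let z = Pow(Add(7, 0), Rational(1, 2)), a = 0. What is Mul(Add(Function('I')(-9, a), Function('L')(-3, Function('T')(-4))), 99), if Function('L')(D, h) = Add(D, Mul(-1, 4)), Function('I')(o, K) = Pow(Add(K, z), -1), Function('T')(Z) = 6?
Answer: Add(-693, Mul(Rational(99, 7), Pow(7, Rational(1, 2)))) ≈ -655.58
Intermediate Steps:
z = Pow(7, Rational(1, 2)) ≈ 2.6458
Function('I')(o, K) = Pow(Add(K, Pow(7, Rational(1, 2))), -1)
Function('L')(D, h) = Add(-4, D) (Function('L')(D, h) = Add(D, -4) = Add(-4, D))
Mul(Add(Function('I')(-9, a), Function('L')(-3, Function('T')(-4))), 99) = Mul(Add(Pow(Add(0, Pow(7, Rational(1, 2))), -1), Add(-4, -3)), 99) = Mul(Add(Pow(Pow(7, Rational(1, 2)), -1), -7), 99) = Mul(Add(Mul(Rational(1, 7), Pow(7, Rational(1, 2))), -7), 99) = Mul(Add(-7, Mul(Rational(1, 7), Pow(7, Rational(1, 2)))), 99) = Add(-693, Mul(Rational(99, 7), Pow(7, Rational(1, 2))))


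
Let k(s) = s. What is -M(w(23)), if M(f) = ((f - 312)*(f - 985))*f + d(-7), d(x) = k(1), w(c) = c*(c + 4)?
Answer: 69847595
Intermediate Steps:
w(c) = c*(4 + c)
d(x) = 1
M(f) = 1 + f*(-985 + f)*(-312 + f) (M(f) = ((f - 312)*(f - 985))*f + 1 = ((-312 + f)*(-985 + f))*f + 1 = ((-985 + f)*(-312 + f))*f + 1 = f*(-985 + f)*(-312 + f) + 1 = 1 + f*(-985 + f)*(-312 + f))
-M(w(23)) = -(1 + (23*(4 + 23))³ - 1297*529*(4 + 23)² + 307320*(23*(4 + 23))) = -(1 + (23*27)³ - 1297*(23*27)² + 307320*(23*27)) = -(1 + 621³ - 1297*621² + 307320*621) = -(1 + 239483061 - 1297*385641 + 190845720) = -(1 + 239483061 - 500176377 + 190845720) = -1*(-69847595) = 69847595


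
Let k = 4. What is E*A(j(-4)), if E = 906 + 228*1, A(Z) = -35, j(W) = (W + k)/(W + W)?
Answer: -39690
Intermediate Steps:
j(W) = (4 + W)/(2*W) (j(W) = (W + 4)/(W + W) = (4 + W)/((2*W)) = (4 + W)*(1/(2*W)) = (4 + W)/(2*W))
E = 1134 (E = 906 + 228 = 1134)
E*A(j(-4)) = 1134*(-35) = -39690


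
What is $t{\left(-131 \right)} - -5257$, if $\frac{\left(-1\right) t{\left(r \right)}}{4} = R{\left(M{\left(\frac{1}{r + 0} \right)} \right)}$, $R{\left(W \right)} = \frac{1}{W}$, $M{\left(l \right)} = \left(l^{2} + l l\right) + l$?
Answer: $\frac{746797}{129} \approx 5789.1$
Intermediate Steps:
$M{\left(l \right)} = l + 2 l^{2}$ ($M{\left(l \right)} = \left(l^{2} + l^{2}\right) + l = 2 l^{2} + l = l + 2 l^{2}$)
$t{\left(r \right)} = - \frac{4 r}{1 + \frac{2}{r}}$ ($t{\left(r \right)} = - \frac{4}{\frac{1}{r + 0} \left(1 + \frac{2}{r + 0}\right)} = - \frac{4}{\frac{1}{r} \left(1 + \frac{2}{r}\right)} = - 4 \frac{r}{1 + \frac{2}{r}} = - \frac{4 r}{1 + \frac{2}{r}}$)
$t{\left(-131 \right)} - -5257 = - \frac{4 \left(-131\right)^{2}}{2 - 131} - -5257 = \left(-4\right) 17161 \frac{1}{-129} + 5257 = \left(-4\right) 17161 \left(- \frac{1}{129}\right) + 5257 = \frac{68644}{129} + 5257 = \frac{746797}{129}$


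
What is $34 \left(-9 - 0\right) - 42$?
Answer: $-348$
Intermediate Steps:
$34 \left(-9 - 0\right) - 42 = 34 \left(-9 + 0\right) - 42 = 34 \left(-9\right) - 42 = -306 - 42 = -348$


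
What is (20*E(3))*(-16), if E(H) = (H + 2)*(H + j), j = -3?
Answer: 0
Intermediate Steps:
E(H) = (-3 + H)*(2 + H) (E(H) = (H + 2)*(H - 3) = (2 + H)*(-3 + H) = (-3 + H)*(2 + H))
(20*E(3))*(-16) = (20*(-6 + 3**2 - 1*3))*(-16) = (20*(-6 + 9 - 3))*(-16) = (20*0)*(-16) = 0*(-16) = 0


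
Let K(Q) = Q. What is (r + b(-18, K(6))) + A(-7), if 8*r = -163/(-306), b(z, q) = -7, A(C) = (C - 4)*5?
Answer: -151613/2448 ≈ -61.933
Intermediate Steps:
A(C) = -20 + 5*C (A(C) = (-4 + C)*5 = -20 + 5*C)
r = 163/2448 (r = (-163/(-306))/8 = (-163*(-1/306))/8 = (⅛)*(163/306) = 163/2448 ≈ 0.066585)
(r + b(-18, K(6))) + A(-7) = (163/2448 - 7) + (-20 + 5*(-7)) = -16973/2448 + (-20 - 35) = -16973/2448 - 55 = -151613/2448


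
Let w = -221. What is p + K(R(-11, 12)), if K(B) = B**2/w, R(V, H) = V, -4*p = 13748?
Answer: -759698/221 ≈ -3437.5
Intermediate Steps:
p = -3437 (p = -1/4*13748 = -3437)
K(B) = -B**2/221 (K(B) = B**2/(-221) = -B**2/221)
p + K(R(-11, 12)) = -3437 - 1/221*(-11)**2 = -3437 - 1/221*121 = -3437 - 121/221 = -759698/221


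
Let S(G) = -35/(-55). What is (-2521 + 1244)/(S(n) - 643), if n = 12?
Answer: 14047/7066 ≈ 1.9880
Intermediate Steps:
S(G) = 7/11 (S(G) = -35*(-1/55) = 7/11)
(-2521 + 1244)/(S(n) - 643) = (-2521 + 1244)/(7/11 - 643) = -1277/(-7066/11) = -1277*(-11/7066) = 14047/7066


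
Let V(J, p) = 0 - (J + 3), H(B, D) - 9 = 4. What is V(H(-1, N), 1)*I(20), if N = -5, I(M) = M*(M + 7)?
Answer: -8640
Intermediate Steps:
I(M) = M*(7 + M)
H(B, D) = 13 (H(B, D) = 9 + 4 = 13)
V(J, p) = -3 - J (V(J, p) = 0 - (3 + J) = 0 + (-3 - J) = -3 - J)
V(H(-1, N), 1)*I(20) = (-3 - 1*13)*(20*(7 + 20)) = (-3 - 13)*(20*27) = -16*540 = -8640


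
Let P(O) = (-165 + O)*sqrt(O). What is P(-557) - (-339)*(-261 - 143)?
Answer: -136956 - 722*I*sqrt(557) ≈ -1.3696e+5 - 17040.0*I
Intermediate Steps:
P(O) = sqrt(O)*(-165 + O)
P(-557) - (-339)*(-261 - 143) = sqrt(-557)*(-165 - 557) - (-339)*(-261 - 143) = (I*sqrt(557))*(-722) - (-339)*(-404) = -722*I*sqrt(557) - 1*136956 = -722*I*sqrt(557) - 136956 = -136956 - 722*I*sqrt(557)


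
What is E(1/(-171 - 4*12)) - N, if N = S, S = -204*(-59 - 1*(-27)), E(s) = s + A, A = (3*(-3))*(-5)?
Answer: -1419778/219 ≈ -6483.0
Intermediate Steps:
A = 45 (A = -9*(-5) = 45)
E(s) = 45 + s (E(s) = s + 45 = 45 + s)
S = 6528 (S = -204*(-59 + 27) = -204*(-32) = 6528)
N = 6528
E(1/(-171 - 4*12)) - N = (45 + 1/(-171 - 4*12)) - 1*6528 = (45 + 1/(-171 - 48)) - 6528 = (45 + 1/(-219)) - 6528 = (45 - 1/219) - 6528 = 9854/219 - 6528 = -1419778/219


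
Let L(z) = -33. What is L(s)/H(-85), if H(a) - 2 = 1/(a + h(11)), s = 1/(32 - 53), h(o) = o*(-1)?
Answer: -3168/191 ≈ -16.586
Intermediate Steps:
h(o) = -o
s = -1/21 (s = 1/(-21) = -1/21 ≈ -0.047619)
H(a) = 2 + 1/(-11 + a) (H(a) = 2 + 1/(a - 1*11) = 2 + 1/(a - 11) = 2 + 1/(-11 + a))
L(s)/H(-85) = -33*(-11 - 85)/(-21 + 2*(-85)) = -33*(-96/(-21 - 170)) = -33/((-1/96*(-191))) = -33/191/96 = -33*96/191 = -3168/191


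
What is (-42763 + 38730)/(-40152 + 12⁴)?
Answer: 4033/19416 ≈ 0.20772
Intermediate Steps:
(-42763 + 38730)/(-40152 + 12⁴) = -4033/(-40152 + 20736) = -4033/(-19416) = -4033*(-1/19416) = 4033/19416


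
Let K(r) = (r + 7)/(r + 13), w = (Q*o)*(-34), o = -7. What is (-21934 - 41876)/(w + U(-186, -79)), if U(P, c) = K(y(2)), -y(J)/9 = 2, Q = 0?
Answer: -319050/11 ≈ -29005.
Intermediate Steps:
y(J) = -18 (y(J) = -9*2 = -18)
w = 0 (w = (0*(-7))*(-34) = 0*(-34) = 0)
K(r) = (7 + r)/(13 + r)
U(P, c) = 11/5 (U(P, c) = (7 - 18)/(13 - 18) = -11/(-5) = -1/5*(-11) = 11/5)
(-21934 - 41876)/(w + U(-186, -79)) = (-21934 - 41876)/(0 + 11/5) = -63810/11/5 = -63810*5/11 = -319050/11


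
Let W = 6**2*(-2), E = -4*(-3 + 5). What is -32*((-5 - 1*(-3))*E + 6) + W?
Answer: -776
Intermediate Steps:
E = -8 (E = -4*2 = -8)
W = -72 (W = 36*(-2) = -72)
-32*((-5 - 1*(-3))*E + 6) + W = -32*((-5 - 1*(-3))*(-8) + 6) - 72 = -32*((-5 + 3)*(-8) + 6) - 72 = -32*(-2*(-8) + 6) - 72 = -32*(16 + 6) - 72 = -32*22 - 72 = -704 - 72 = -776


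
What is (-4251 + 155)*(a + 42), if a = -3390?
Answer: 13713408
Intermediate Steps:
(-4251 + 155)*(a + 42) = (-4251 + 155)*(-3390 + 42) = -4096*(-3348) = 13713408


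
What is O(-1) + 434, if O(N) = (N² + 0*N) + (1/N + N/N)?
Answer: 435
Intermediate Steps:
O(N) = 1 + 1/N + N² (O(N) = (N² + 0) + (1/N + 1) = N² + (1 + 1/N) = 1 + 1/N + N²)
O(-1) + 434 = (1 - 1 + (-1)³)/(-1) + 434 = -(1 - 1 - 1) + 434 = -1*(-1) + 434 = 1 + 434 = 435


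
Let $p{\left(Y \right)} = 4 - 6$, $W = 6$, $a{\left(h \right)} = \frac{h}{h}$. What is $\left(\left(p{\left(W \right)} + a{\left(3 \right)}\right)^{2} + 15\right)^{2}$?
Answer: $256$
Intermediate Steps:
$a{\left(h \right)} = 1$
$p{\left(Y \right)} = -2$ ($p{\left(Y \right)} = 4 - 6 = -2$)
$\left(\left(p{\left(W \right)} + a{\left(3 \right)}\right)^{2} + 15\right)^{2} = \left(\left(-2 + 1\right)^{2} + 15\right)^{2} = \left(\left(-1\right)^{2} + 15\right)^{2} = \left(1 + 15\right)^{2} = 16^{2} = 256$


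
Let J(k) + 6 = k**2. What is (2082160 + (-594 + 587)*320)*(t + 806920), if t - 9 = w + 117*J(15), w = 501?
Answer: 1732683595760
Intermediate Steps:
J(k) = -6 + k**2
t = 26133 (t = 9 + (501 + 117*(-6 + 15**2)) = 9 + (501 + 117*(-6 + 225)) = 9 + (501 + 117*219) = 9 + (501 + 25623) = 9 + 26124 = 26133)
(2082160 + (-594 + 587)*320)*(t + 806920) = (2082160 + (-594 + 587)*320)*(26133 + 806920) = (2082160 - 7*320)*833053 = (2082160 - 2240)*833053 = 2079920*833053 = 1732683595760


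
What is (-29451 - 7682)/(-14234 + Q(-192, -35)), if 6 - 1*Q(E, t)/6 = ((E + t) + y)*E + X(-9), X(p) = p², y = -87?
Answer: 37133/376412 ≈ 0.098650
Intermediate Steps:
Q(E, t) = -450 - 6*E*(-87 + E + t) (Q(E, t) = 36 - 6*(((E + t) - 87)*E + (-9)²) = 36 - 6*((-87 + E + t)*E + 81) = 36 - 6*(E*(-87 + E + t) + 81) = 36 - 6*(81 + E*(-87 + E + t)) = 36 + (-486 - 6*E*(-87 + E + t)) = -450 - 6*E*(-87 + E + t))
(-29451 - 7682)/(-14234 + Q(-192, -35)) = (-29451 - 7682)/(-14234 + (-450 - 6*(-192)² + 522*(-192) - 6*(-192)*(-35))) = -37133/(-14234 + (-450 - 6*36864 - 100224 - 40320)) = -37133/(-14234 + (-450 - 221184 - 100224 - 40320)) = -37133/(-14234 - 362178) = -37133/(-376412) = -37133*(-1/376412) = 37133/376412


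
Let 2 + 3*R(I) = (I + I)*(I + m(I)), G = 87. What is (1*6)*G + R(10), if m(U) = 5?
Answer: 1864/3 ≈ 621.33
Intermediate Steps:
R(I) = -⅔ + 2*I*(5 + I)/3 (R(I) = -⅔ + ((I + I)*(I + 5))/3 = -⅔ + ((2*I)*(5 + I))/3 = -⅔ + (2*I*(5 + I))/3 = -⅔ + 2*I*(5 + I)/3)
(1*6)*G + R(10) = (1*6)*87 + (-⅔ + (⅔)*10² + (10/3)*10) = 6*87 + (-⅔ + (⅔)*100 + 100/3) = 522 + (-⅔ + 200/3 + 100/3) = 522 + 298/3 = 1864/3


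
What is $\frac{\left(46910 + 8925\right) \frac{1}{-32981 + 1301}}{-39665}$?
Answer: $\frac{11167}{251317440} \approx 4.4434 \cdot 10^{-5}$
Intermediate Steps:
$\frac{\left(46910 + 8925\right) \frac{1}{-32981 + 1301}}{-39665} = \frac{55835}{-31680} \left(- \frac{1}{39665}\right) = 55835 \left(- \frac{1}{31680}\right) \left(- \frac{1}{39665}\right) = \left(- \frac{11167}{6336}\right) \left(- \frac{1}{39665}\right) = \frac{11167}{251317440}$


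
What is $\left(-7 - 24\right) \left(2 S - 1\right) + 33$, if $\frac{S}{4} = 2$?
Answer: $-432$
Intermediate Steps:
$S = 8$ ($S = 4 \cdot 2 = 8$)
$\left(-7 - 24\right) \left(2 S - 1\right) + 33 = \left(-7 - 24\right) \left(2 \cdot 8 - 1\right) + 33 = - 31 \left(16 - 1\right) + 33 = \left(-31\right) 15 + 33 = -465 + 33 = -432$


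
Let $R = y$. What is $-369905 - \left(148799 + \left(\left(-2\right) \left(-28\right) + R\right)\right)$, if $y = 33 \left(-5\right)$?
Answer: $-518595$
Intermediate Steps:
$y = -165$
$R = -165$
$-369905 - \left(148799 + \left(\left(-2\right) \left(-28\right) + R\right)\right) = -369905 - \left(148799 - 109\right) = -369905 - 148690 = -518595$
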